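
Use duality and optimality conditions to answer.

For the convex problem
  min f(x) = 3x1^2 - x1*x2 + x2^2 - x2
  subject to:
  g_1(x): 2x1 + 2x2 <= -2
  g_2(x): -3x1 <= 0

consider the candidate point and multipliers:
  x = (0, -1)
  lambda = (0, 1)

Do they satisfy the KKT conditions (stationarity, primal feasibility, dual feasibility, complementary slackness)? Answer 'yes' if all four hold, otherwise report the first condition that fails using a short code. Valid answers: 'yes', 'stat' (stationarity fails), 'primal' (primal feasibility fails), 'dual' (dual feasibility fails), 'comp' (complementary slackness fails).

Gradient of f: grad f(x) = Q x + c = (1, -3)
Constraint values g_i(x) = a_i^T x - b_i:
  g_1((0, -1)) = 0
  g_2((0, -1)) = 0
Stationarity residual: grad f(x) + sum_i lambda_i a_i = (-2, -3)
  -> stationarity FAILS
Primal feasibility (all g_i <= 0): OK
Dual feasibility (all lambda_i >= 0): OK
Complementary slackness (lambda_i * g_i(x) = 0 for all i): OK

Verdict: the first failing condition is stationarity -> stat.

stat


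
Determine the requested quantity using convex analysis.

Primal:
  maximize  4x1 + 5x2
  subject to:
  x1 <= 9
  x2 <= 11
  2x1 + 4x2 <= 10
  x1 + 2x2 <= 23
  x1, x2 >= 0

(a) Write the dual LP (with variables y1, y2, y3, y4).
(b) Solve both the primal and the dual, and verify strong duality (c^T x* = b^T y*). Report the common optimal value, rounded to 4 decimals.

The standard primal-dual pair for 'max c^T x s.t. A x <= b, x >= 0' is:
  Dual:  min b^T y  s.t.  A^T y >= c,  y >= 0.

So the dual LP is:
  minimize  9y1 + 11y2 + 10y3 + 23y4
  subject to:
    y1 + 2y3 + y4 >= 4
    y2 + 4y3 + 2y4 >= 5
    y1, y2, y3, y4 >= 0

Solving the primal: x* = (5, 0).
  primal value c^T x* = 20.
Solving the dual: y* = (0, 0, 2, 0).
  dual value b^T y* = 20.
Strong duality: c^T x* = b^T y*. Confirmed.

20


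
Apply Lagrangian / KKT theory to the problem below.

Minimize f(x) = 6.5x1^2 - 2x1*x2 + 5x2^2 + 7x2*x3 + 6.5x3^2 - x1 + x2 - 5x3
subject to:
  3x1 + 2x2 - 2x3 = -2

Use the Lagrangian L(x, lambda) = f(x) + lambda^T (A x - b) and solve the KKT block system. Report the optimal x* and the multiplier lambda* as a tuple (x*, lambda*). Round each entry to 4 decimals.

Form the Lagrangian:
  L(x, lambda) = (1/2) x^T Q x + c^T x + lambda^T (A x - b)
Stationarity (grad_x L = 0): Q x + c + A^T lambda = 0.
Primal feasibility: A x = b.

This gives the KKT block system:
  [ Q   A^T ] [ x     ]   [-c ]
  [ A    0  ] [ lambda ] = [ b ]

Solving the linear system:
  x*      = (0.0526, -0.4722, 0.6067)
  lambda* = (-0.2095)
  f(x*)   = -1.9886

x* = (0.0526, -0.4722, 0.6067), lambda* = (-0.2095)


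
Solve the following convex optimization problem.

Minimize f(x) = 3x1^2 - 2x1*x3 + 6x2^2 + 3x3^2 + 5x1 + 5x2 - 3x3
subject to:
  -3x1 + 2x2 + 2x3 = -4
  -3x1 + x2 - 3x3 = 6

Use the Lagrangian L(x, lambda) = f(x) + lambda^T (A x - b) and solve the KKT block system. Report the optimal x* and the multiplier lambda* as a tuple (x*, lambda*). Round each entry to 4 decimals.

Form the Lagrangian:
  L(x, lambda) = (1/2) x^T Q x + c^T x + lambda^T (A x - b)
Stationarity (grad_x L = 0): Q x + c + A^T lambda = 0.
Primal feasibility: A x = b.

This gives the KKT block system:
  [ Q   A^T ] [ x     ]   [-c ]
  [ A    0  ] [ lambda ] = [ b ]

Solving the linear system:
  x*      = (-0.475, -0.8905, -1.8219)
  lambda* = (3.7551, -1.8237)
  f(x*)   = 12.3006

x* = (-0.475, -0.8905, -1.8219), lambda* = (3.7551, -1.8237)


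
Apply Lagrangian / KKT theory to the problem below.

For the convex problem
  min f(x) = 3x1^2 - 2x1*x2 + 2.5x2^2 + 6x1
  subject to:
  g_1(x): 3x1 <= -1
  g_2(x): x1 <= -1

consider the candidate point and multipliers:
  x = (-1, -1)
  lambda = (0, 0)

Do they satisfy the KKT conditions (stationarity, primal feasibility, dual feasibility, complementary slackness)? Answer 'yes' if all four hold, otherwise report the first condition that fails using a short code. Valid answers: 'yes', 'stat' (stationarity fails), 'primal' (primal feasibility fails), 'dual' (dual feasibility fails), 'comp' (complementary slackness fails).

Gradient of f: grad f(x) = Q x + c = (2, -3)
Constraint values g_i(x) = a_i^T x - b_i:
  g_1((-1, -1)) = -2
  g_2((-1, -1)) = 0
Stationarity residual: grad f(x) + sum_i lambda_i a_i = (2, -3)
  -> stationarity FAILS
Primal feasibility (all g_i <= 0): OK
Dual feasibility (all lambda_i >= 0): OK
Complementary slackness (lambda_i * g_i(x) = 0 for all i): OK

Verdict: the first failing condition is stationarity -> stat.

stat


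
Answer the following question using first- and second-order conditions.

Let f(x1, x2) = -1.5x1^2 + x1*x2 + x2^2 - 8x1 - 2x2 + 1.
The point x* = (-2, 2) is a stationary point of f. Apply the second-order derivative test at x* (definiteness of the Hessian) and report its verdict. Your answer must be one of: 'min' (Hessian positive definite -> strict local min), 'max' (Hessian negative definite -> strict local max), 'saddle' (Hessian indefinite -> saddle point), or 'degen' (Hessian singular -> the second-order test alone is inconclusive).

Compute the Hessian H = grad^2 f:
  H = [[-3, 1], [1, 2]]
Verify stationarity: grad f(x*) = H x* + g = (0, 0).
Eigenvalues of H: -3.1926, 2.1926.
Eigenvalues have mixed signs, so H is indefinite -> x* is a saddle point.

saddle


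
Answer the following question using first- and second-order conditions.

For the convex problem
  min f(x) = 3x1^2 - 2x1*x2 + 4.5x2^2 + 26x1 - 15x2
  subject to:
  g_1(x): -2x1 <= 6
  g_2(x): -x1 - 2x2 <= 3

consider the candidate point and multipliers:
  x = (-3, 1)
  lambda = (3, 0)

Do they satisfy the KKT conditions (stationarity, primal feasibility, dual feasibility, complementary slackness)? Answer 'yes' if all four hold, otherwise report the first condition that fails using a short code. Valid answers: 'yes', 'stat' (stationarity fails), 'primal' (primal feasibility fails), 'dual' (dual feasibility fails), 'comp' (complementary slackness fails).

Gradient of f: grad f(x) = Q x + c = (6, 0)
Constraint values g_i(x) = a_i^T x - b_i:
  g_1((-3, 1)) = 0
  g_2((-3, 1)) = -2
Stationarity residual: grad f(x) + sum_i lambda_i a_i = (0, 0)
  -> stationarity OK
Primal feasibility (all g_i <= 0): OK
Dual feasibility (all lambda_i >= 0): OK
Complementary slackness (lambda_i * g_i(x) = 0 for all i): OK

Verdict: yes, KKT holds.

yes


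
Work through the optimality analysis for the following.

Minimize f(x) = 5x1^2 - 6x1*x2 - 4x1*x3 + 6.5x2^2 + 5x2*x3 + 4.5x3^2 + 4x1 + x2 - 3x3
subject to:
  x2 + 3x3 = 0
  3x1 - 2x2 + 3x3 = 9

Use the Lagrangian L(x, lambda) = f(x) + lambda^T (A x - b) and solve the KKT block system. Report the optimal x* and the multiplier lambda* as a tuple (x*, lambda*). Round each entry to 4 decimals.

Form the Lagrangian:
  L(x, lambda) = (1/2) x^T Q x + c^T x + lambda^T (A x - b)
Stationarity (grad_x L = 0): Q x + c + A^T lambda = 0.
Primal feasibility: A x = b.

This gives the KKT block system:
  [ Q   A^T ] [ x     ]   [-c ]
  [ A    0  ] [ lambda ] = [ b ]

Solving the linear system:
  x*      = (1.0588, -1.9412, 0.6471)
  lambda* = (11.5882, -7.8824)
  f(x*)   = 35.6471

x* = (1.0588, -1.9412, 0.6471), lambda* = (11.5882, -7.8824)


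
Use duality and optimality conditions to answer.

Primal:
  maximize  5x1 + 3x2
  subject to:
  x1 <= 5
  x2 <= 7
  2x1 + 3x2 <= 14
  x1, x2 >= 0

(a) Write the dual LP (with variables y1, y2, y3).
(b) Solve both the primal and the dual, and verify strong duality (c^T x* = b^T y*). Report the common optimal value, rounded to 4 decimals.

The standard primal-dual pair for 'max c^T x s.t. A x <= b, x >= 0' is:
  Dual:  min b^T y  s.t.  A^T y >= c,  y >= 0.

So the dual LP is:
  minimize  5y1 + 7y2 + 14y3
  subject to:
    y1 + 2y3 >= 5
    y2 + 3y3 >= 3
    y1, y2, y3 >= 0

Solving the primal: x* = (5, 1.3333).
  primal value c^T x* = 29.
Solving the dual: y* = (3, 0, 1).
  dual value b^T y* = 29.
Strong duality: c^T x* = b^T y*. Confirmed.

29


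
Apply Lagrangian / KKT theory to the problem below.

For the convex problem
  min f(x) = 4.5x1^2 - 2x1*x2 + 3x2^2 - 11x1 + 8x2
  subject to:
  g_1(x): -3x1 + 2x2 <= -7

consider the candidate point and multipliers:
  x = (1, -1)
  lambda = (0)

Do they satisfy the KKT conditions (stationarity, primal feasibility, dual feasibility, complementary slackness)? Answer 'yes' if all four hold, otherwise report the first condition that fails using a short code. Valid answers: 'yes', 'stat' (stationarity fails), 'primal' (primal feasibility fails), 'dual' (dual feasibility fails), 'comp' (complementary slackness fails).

Gradient of f: grad f(x) = Q x + c = (0, 0)
Constraint values g_i(x) = a_i^T x - b_i:
  g_1((1, -1)) = 2
Stationarity residual: grad f(x) + sum_i lambda_i a_i = (0, 0)
  -> stationarity OK
Primal feasibility (all g_i <= 0): FAILS
Dual feasibility (all lambda_i >= 0): OK
Complementary slackness (lambda_i * g_i(x) = 0 for all i): OK

Verdict: the first failing condition is primal_feasibility -> primal.

primal


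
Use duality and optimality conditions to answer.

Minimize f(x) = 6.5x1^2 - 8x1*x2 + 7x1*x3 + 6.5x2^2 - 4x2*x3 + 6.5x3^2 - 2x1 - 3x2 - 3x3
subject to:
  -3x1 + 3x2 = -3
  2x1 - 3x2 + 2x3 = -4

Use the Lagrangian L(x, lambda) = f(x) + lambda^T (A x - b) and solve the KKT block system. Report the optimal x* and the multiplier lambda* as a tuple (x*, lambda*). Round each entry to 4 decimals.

Form the Lagrangian:
  L(x, lambda) = (1/2) x^T Q x + c^T x + lambda^T (A x - b)
Stationarity (grad_x L = 0): Q x + c + A^T lambda = 0.
Primal feasibility: A x = b.

This gives the KKT block system:
  [ Q   A^T ] [ x     ]   [-c ]
  [ A    0  ] [ lambda ] = [ b ]

Solving the linear system:
  x*      = (2.6308, 1.6308, -2.1846)
  lambda* = (7.7897, 9.7538)
  f(x*)   = 29.3923

x* = (2.6308, 1.6308, -2.1846), lambda* = (7.7897, 9.7538)


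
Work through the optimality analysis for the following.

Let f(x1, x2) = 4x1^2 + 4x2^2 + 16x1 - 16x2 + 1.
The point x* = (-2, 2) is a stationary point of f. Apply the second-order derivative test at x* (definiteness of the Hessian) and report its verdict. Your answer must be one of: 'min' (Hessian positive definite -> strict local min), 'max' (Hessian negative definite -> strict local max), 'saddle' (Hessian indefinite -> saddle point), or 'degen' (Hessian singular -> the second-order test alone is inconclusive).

Compute the Hessian H = grad^2 f:
  H = [[8, 0], [0, 8]]
Verify stationarity: grad f(x*) = H x* + g = (0, 0).
Eigenvalues of H: 8, 8.
Both eigenvalues > 0, so H is positive definite -> x* is a strict local min.

min


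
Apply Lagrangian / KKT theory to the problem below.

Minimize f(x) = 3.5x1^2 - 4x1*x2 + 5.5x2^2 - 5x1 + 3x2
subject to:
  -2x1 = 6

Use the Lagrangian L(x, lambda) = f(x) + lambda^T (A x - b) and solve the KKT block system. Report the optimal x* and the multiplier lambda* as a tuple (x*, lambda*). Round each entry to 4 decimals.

Form the Lagrangian:
  L(x, lambda) = (1/2) x^T Q x + c^T x + lambda^T (A x - b)
Stationarity (grad_x L = 0): Q x + c + A^T lambda = 0.
Primal feasibility: A x = b.

This gives the KKT block system:
  [ Q   A^T ] [ x     ]   [-c ]
  [ A    0  ] [ lambda ] = [ b ]

Solving the linear system:
  x*      = (-3, -1.3636)
  lambda* = (-10.2727)
  f(x*)   = 36.2727

x* = (-3, -1.3636), lambda* = (-10.2727)


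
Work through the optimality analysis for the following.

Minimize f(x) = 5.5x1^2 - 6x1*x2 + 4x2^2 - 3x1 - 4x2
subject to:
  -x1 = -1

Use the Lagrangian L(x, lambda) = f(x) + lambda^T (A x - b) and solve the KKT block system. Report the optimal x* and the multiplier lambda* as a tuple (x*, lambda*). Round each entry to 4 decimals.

Form the Lagrangian:
  L(x, lambda) = (1/2) x^T Q x + c^T x + lambda^T (A x - b)
Stationarity (grad_x L = 0): Q x + c + A^T lambda = 0.
Primal feasibility: A x = b.

This gives the KKT block system:
  [ Q   A^T ] [ x     ]   [-c ]
  [ A    0  ] [ lambda ] = [ b ]

Solving the linear system:
  x*      = (1, 1.25)
  lambda* = (0.5)
  f(x*)   = -3.75

x* = (1, 1.25), lambda* = (0.5)


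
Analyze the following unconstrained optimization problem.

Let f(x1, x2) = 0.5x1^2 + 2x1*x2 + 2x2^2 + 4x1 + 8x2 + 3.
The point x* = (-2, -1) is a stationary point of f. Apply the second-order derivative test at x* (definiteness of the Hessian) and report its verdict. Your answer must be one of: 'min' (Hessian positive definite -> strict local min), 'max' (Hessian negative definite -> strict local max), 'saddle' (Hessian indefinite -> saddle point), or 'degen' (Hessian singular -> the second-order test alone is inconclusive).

Compute the Hessian H = grad^2 f:
  H = [[1, 2], [2, 4]]
Verify stationarity: grad f(x*) = H x* + g = (0, 0).
Eigenvalues of H: 0, 5.
H has a zero eigenvalue (singular; positive semidefinite but not definite), so H is neither positive definite, negative definite, nor indefinite. The second-order test alone is inconclusive -> degen.
(Indeed, f is constant along the null direction of H through x*, so x* is not a strict local extremum.)

degen


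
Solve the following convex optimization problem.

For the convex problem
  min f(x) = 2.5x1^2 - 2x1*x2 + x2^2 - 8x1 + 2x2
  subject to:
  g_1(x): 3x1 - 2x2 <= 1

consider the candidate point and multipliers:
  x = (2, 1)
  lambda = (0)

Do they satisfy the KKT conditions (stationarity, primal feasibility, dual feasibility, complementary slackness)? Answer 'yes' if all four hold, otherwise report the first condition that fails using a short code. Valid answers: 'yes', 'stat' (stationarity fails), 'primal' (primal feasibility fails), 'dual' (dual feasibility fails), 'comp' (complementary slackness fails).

Gradient of f: grad f(x) = Q x + c = (0, 0)
Constraint values g_i(x) = a_i^T x - b_i:
  g_1((2, 1)) = 3
Stationarity residual: grad f(x) + sum_i lambda_i a_i = (0, 0)
  -> stationarity OK
Primal feasibility (all g_i <= 0): FAILS
Dual feasibility (all lambda_i >= 0): OK
Complementary slackness (lambda_i * g_i(x) = 0 for all i): OK

Verdict: the first failing condition is primal_feasibility -> primal.

primal


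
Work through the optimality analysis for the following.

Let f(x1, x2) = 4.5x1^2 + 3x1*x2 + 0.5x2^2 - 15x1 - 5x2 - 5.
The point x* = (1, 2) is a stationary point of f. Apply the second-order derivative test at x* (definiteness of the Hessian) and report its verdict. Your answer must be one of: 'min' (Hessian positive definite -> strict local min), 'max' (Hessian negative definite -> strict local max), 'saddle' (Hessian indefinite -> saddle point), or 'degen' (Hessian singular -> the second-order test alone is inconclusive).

Compute the Hessian H = grad^2 f:
  H = [[9, 3], [3, 1]]
Verify stationarity: grad f(x*) = H x* + g = (0, 0).
Eigenvalues of H: 0, 10.
H has a zero eigenvalue (singular; positive semidefinite but not definite), so H is neither positive definite, negative definite, nor indefinite. The second-order test alone is inconclusive -> degen.
(Indeed, f is constant along the null direction of H through x*, so x* is not a strict local extremum.)

degen


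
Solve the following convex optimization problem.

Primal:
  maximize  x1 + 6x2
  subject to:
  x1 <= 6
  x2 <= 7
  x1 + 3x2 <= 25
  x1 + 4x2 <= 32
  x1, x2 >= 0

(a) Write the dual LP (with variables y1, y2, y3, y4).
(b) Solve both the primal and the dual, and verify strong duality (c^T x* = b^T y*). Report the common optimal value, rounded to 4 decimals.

The standard primal-dual pair for 'max c^T x s.t. A x <= b, x >= 0' is:
  Dual:  min b^T y  s.t.  A^T y >= c,  y >= 0.

So the dual LP is:
  minimize  6y1 + 7y2 + 25y3 + 32y4
  subject to:
    y1 + y3 + y4 >= 1
    y2 + 3y3 + 4y4 >= 6
    y1, y2, y3, y4 >= 0

Solving the primal: x* = (4, 7).
  primal value c^T x* = 46.
Solving the dual: y* = (0, 2, 0, 1).
  dual value b^T y* = 46.
Strong duality: c^T x* = b^T y*. Confirmed.

46


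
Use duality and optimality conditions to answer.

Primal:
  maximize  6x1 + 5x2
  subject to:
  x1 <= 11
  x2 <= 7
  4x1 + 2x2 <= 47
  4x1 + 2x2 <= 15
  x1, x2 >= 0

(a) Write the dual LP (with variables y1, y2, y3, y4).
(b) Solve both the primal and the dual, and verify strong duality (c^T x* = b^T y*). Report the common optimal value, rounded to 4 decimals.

The standard primal-dual pair for 'max c^T x s.t. A x <= b, x >= 0' is:
  Dual:  min b^T y  s.t.  A^T y >= c,  y >= 0.

So the dual LP is:
  minimize  11y1 + 7y2 + 47y3 + 15y4
  subject to:
    y1 + 4y3 + 4y4 >= 6
    y2 + 2y3 + 2y4 >= 5
    y1, y2, y3, y4 >= 0

Solving the primal: x* = (0.25, 7).
  primal value c^T x* = 36.5.
Solving the dual: y* = (0, 2, 0, 1.5).
  dual value b^T y* = 36.5.
Strong duality: c^T x* = b^T y*. Confirmed.

36.5


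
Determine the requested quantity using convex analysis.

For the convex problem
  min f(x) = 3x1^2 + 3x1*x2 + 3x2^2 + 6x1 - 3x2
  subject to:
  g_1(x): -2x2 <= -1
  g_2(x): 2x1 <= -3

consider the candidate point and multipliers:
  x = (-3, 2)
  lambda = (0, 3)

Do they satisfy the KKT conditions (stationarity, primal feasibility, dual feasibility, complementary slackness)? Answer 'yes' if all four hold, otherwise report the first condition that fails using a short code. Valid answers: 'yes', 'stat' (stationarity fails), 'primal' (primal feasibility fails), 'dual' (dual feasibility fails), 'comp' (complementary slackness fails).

Gradient of f: grad f(x) = Q x + c = (-6, 0)
Constraint values g_i(x) = a_i^T x - b_i:
  g_1((-3, 2)) = -3
  g_2((-3, 2)) = -3
Stationarity residual: grad f(x) + sum_i lambda_i a_i = (0, 0)
  -> stationarity OK
Primal feasibility (all g_i <= 0): OK
Dual feasibility (all lambda_i >= 0): OK
Complementary slackness (lambda_i * g_i(x) = 0 for all i): FAILS

Verdict: the first failing condition is complementary_slackness -> comp.

comp


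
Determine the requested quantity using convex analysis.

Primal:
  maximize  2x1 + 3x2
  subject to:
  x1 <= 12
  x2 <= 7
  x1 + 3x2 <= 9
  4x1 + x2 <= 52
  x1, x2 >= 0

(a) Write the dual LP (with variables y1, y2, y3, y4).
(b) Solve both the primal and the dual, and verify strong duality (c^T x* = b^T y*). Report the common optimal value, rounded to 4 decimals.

The standard primal-dual pair for 'max c^T x s.t. A x <= b, x >= 0' is:
  Dual:  min b^T y  s.t.  A^T y >= c,  y >= 0.

So the dual LP is:
  minimize  12y1 + 7y2 + 9y3 + 52y4
  subject to:
    y1 + y3 + 4y4 >= 2
    y2 + 3y3 + y4 >= 3
    y1, y2, y3, y4 >= 0

Solving the primal: x* = (9, 0).
  primal value c^T x* = 18.
Solving the dual: y* = (0, 0, 2, 0).
  dual value b^T y* = 18.
Strong duality: c^T x* = b^T y*. Confirmed.

18


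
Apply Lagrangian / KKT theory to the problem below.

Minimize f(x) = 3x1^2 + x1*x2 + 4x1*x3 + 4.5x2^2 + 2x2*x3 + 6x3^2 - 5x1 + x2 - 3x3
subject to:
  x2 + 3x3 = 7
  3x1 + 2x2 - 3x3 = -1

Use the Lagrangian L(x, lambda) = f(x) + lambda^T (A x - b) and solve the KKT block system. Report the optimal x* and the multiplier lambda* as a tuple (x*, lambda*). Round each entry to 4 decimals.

Form the Lagrangian:
  L(x, lambda) = (1/2) x^T Q x + c^T x + lambda^T (A x - b)
Stationarity (grad_x L = 0): Q x + c + A^T lambda = 0.
Primal feasibility: A x = b.

This gives the KKT block system:
  [ Q   A^T ] [ x     ]   [-c ]
  [ A    0  ] [ lambda ] = [ b ]

Solving the linear system:
  x*      = (0.7447, 1.2553, 1.9149)
  lambda* = (-11.2837, -2.7943)
  f(x*)   = 33.9894

x* = (0.7447, 1.2553, 1.9149), lambda* = (-11.2837, -2.7943)


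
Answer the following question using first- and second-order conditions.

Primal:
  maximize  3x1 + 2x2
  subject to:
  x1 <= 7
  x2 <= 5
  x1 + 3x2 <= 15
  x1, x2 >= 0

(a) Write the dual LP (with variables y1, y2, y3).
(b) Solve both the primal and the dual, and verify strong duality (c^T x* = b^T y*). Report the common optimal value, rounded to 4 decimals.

The standard primal-dual pair for 'max c^T x s.t. A x <= b, x >= 0' is:
  Dual:  min b^T y  s.t.  A^T y >= c,  y >= 0.

So the dual LP is:
  minimize  7y1 + 5y2 + 15y3
  subject to:
    y1 + y3 >= 3
    y2 + 3y3 >= 2
    y1, y2, y3 >= 0

Solving the primal: x* = (7, 2.6667).
  primal value c^T x* = 26.3333.
Solving the dual: y* = (2.3333, 0, 0.6667).
  dual value b^T y* = 26.3333.
Strong duality: c^T x* = b^T y*. Confirmed.

26.3333


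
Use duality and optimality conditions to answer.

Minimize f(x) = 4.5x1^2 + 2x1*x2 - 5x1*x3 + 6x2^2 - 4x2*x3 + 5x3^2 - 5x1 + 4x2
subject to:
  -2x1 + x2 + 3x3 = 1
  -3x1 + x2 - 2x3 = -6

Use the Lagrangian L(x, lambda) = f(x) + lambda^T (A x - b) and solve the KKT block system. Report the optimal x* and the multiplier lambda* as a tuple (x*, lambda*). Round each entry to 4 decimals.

Form the Lagrangian:
  L(x, lambda) = (1/2) x^T Q x + c^T x + lambda^T (A x - b)
Stationarity (grad_x L = 0): Q x + c + A^T lambda = 0.
Primal feasibility: A x = b.

This gives the KKT block system:
  [ Q   A^T ] [ x     ]   [-c ]
  [ A    0  ] [ lambda ] = [ b ]

Solving the linear system:
  x*      = (1.1931, -0.0979, 1.1614)
  lambda* = (-1.4344, 0.8681)
  f(x*)   = 0.1431

x* = (1.1931, -0.0979, 1.1614), lambda* = (-1.4344, 0.8681)


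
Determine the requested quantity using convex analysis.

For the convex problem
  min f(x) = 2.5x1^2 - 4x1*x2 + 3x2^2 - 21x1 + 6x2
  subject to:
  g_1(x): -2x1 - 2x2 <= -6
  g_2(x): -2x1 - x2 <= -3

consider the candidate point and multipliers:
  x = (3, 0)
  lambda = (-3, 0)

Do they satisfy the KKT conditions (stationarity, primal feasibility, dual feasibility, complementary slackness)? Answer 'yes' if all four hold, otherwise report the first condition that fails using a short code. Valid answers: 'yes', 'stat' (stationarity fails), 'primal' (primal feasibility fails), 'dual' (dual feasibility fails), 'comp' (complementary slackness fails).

Gradient of f: grad f(x) = Q x + c = (-6, -6)
Constraint values g_i(x) = a_i^T x - b_i:
  g_1((3, 0)) = 0
  g_2((3, 0)) = -3
Stationarity residual: grad f(x) + sum_i lambda_i a_i = (0, 0)
  -> stationarity OK
Primal feasibility (all g_i <= 0): OK
Dual feasibility (all lambda_i >= 0): FAILS
Complementary slackness (lambda_i * g_i(x) = 0 for all i): OK

Verdict: the first failing condition is dual_feasibility -> dual.

dual


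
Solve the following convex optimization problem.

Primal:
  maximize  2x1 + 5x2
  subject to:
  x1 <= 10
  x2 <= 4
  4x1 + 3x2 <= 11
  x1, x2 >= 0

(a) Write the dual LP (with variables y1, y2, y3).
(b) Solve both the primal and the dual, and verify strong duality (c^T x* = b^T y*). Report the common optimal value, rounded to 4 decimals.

The standard primal-dual pair for 'max c^T x s.t. A x <= b, x >= 0' is:
  Dual:  min b^T y  s.t.  A^T y >= c,  y >= 0.

So the dual LP is:
  minimize  10y1 + 4y2 + 11y3
  subject to:
    y1 + 4y3 >= 2
    y2 + 3y3 >= 5
    y1, y2, y3 >= 0

Solving the primal: x* = (0, 3.6667).
  primal value c^T x* = 18.3333.
Solving the dual: y* = (0, 0, 1.6667).
  dual value b^T y* = 18.3333.
Strong duality: c^T x* = b^T y*. Confirmed.

18.3333


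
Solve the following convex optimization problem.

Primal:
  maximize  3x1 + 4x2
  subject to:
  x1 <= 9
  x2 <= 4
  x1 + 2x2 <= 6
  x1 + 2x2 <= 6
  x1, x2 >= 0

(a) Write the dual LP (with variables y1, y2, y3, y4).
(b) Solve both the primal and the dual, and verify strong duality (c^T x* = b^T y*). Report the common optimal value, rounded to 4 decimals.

The standard primal-dual pair for 'max c^T x s.t. A x <= b, x >= 0' is:
  Dual:  min b^T y  s.t.  A^T y >= c,  y >= 0.

So the dual LP is:
  minimize  9y1 + 4y2 + 6y3 + 6y4
  subject to:
    y1 + y3 + y4 >= 3
    y2 + 2y3 + 2y4 >= 4
    y1, y2, y3, y4 >= 0

Solving the primal: x* = (6, 0).
  primal value c^T x* = 18.
Solving the dual: y* = (0, 0, 3, 0).
  dual value b^T y* = 18.
Strong duality: c^T x* = b^T y*. Confirmed.

18


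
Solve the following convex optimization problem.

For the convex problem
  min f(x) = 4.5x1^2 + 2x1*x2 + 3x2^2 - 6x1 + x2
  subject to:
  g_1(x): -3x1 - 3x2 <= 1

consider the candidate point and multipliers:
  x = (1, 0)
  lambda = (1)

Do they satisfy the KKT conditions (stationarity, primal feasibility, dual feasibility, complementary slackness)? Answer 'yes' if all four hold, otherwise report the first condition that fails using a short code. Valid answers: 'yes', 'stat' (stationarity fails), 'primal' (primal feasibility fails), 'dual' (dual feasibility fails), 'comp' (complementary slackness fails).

Gradient of f: grad f(x) = Q x + c = (3, 3)
Constraint values g_i(x) = a_i^T x - b_i:
  g_1((1, 0)) = -4
Stationarity residual: grad f(x) + sum_i lambda_i a_i = (0, 0)
  -> stationarity OK
Primal feasibility (all g_i <= 0): OK
Dual feasibility (all lambda_i >= 0): OK
Complementary slackness (lambda_i * g_i(x) = 0 for all i): FAILS

Verdict: the first failing condition is complementary_slackness -> comp.

comp


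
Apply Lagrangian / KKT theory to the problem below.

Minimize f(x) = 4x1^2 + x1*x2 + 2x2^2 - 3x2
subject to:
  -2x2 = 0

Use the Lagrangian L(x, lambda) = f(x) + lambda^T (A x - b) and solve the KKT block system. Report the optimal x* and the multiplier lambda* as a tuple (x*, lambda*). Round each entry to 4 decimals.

Form the Lagrangian:
  L(x, lambda) = (1/2) x^T Q x + c^T x + lambda^T (A x - b)
Stationarity (grad_x L = 0): Q x + c + A^T lambda = 0.
Primal feasibility: A x = b.

This gives the KKT block system:
  [ Q   A^T ] [ x     ]   [-c ]
  [ A    0  ] [ lambda ] = [ b ]

Solving the linear system:
  x*      = (0, 0)
  lambda* = (-1.5)
  f(x*)   = 0

x* = (0, 0), lambda* = (-1.5)


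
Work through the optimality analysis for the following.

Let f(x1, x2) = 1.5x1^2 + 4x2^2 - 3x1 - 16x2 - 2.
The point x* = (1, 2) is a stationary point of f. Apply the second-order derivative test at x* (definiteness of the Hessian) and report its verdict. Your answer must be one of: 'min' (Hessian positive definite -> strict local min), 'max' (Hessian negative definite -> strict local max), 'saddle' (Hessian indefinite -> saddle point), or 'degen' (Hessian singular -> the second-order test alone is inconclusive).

Compute the Hessian H = grad^2 f:
  H = [[3, 0], [0, 8]]
Verify stationarity: grad f(x*) = H x* + g = (0, 0).
Eigenvalues of H: 3, 8.
Both eigenvalues > 0, so H is positive definite -> x* is a strict local min.

min


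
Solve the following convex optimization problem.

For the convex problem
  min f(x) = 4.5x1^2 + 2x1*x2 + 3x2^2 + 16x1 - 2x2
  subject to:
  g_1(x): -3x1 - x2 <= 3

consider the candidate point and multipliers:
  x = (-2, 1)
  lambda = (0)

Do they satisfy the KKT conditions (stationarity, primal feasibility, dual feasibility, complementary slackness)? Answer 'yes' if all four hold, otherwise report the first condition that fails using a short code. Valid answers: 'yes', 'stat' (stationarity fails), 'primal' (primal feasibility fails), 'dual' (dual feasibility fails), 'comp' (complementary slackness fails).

Gradient of f: grad f(x) = Q x + c = (0, 0)
Constraint values g_i(x) = a_i^T x - b_i:
  g_1((-2, 1)) = 2
Stationarity residual: grad f(x) + sum_i lambda_i a_i = (0, 0)
  -> stationarity OK
Primal feasibility (all g_i <= 0): FAILS
Dual feasibility (all lambda_i >= 0): OK
Complementary slackness (lambda_i * g_i(x) = 0 for all i): OK

Verdict: the first failing condition is primal_feasibility -> primal.

primal


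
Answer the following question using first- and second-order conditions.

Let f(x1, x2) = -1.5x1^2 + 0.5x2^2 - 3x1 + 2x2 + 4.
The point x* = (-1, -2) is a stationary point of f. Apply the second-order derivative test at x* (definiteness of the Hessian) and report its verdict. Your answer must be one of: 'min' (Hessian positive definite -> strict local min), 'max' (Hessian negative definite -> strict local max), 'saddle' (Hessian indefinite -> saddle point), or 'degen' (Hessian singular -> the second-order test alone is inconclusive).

Compute the Hessian H = grad^2 f:
  H = [[-3, 0], [0, 1]]
Verify stationarity: grad f(x*) = H x* + g = (0, 0).
Eigenvalues of H: -3, 1.
Eigenvalues have mixed signs, so H is indefinite -> x* is a saddle point.

saddle


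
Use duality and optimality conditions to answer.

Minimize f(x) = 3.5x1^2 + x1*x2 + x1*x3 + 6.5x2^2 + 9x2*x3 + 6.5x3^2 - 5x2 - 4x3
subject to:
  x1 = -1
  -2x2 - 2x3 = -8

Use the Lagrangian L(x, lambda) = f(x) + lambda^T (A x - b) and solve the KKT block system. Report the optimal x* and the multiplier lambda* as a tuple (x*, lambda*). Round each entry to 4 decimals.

Form the Lagrangian:
  L(x, lambda) = (1/2) x^T Q x + c^T x + lambda^T (A x - b)
Stationarity (grad_x L = 0): Q x + c + A^T lambda = 0.
Primal feasibility: A x = b.

This gives the KKT block system:
  [ Q   A^T ] [ x     ]   [-c ]
  [ A    0  ] [ lambda ] = [ b ]

Solving the linear system:
  x*      = (-1, 2.125, 1.875)
  lambda* = (3, 19.25)
  f(x*)   = 69.4375

x* = (-1, 2.125, 1.875), lambda* = (3, 19.25)


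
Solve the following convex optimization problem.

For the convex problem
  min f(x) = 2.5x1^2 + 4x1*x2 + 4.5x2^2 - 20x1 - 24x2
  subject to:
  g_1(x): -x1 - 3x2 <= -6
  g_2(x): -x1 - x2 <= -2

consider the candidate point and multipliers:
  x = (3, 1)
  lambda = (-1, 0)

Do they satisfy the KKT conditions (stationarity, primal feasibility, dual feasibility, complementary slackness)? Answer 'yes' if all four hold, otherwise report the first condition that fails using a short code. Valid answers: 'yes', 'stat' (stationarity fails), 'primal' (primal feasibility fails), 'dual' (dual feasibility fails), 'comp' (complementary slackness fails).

Gradient of f: grad f(x) = Q x + c = (-1, -3)
Constraint values g_i(x) = a_i^T x - b_i:
  g_1((3, 1)) = 0
  g_2((3, 1)) = -2
Stationarity residual: grad f(x) + sum_i lambda_i a_i = (0, 0)
  -> stationarity OK
Primal feasibility (all g_i <= 0): OK
Dual feasibility (all lambda_i >= 0): FAILS
Complementary slackness (lambda_i * g_i(x) = 0 for all i): OK

Verdict: the first failing condition is dual_feasibility -> dual.

dual


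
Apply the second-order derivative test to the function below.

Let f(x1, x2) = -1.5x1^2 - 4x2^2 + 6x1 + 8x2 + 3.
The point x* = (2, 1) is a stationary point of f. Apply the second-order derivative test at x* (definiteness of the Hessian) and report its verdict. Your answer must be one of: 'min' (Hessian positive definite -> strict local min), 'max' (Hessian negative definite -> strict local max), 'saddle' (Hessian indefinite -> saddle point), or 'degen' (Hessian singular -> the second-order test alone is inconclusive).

Compute the Hessian H = grad^2 f:
  H = [[-3, 0], [0, -8]]
Verify stationarity: grad f(x*) = H x* + g = (0, 0).
Eigenvalues of H: -8, -3.
Both eigenvalues < 0, so H is negative definite -> x* is a strict local max.

max


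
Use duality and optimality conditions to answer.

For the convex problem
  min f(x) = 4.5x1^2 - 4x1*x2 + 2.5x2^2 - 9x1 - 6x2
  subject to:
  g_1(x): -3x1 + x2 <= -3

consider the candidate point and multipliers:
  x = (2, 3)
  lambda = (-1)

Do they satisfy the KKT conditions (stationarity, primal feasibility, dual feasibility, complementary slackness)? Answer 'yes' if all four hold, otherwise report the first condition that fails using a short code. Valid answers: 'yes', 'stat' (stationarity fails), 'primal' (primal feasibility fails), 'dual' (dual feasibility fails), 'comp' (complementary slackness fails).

Gradient of f: grad f(x) = Q x + c = (-3, 1)
Constraint values g_i(x) = a_i^T x - b_i:
  g_1((2, 3)) = 0
Stationarity residual: grad f(x) + sum_i lambda_i a_i = (0, 0)
  -> stationarity OK
Primal feasibility (all g_i <= 0): OK
Dual feasibility (all lambda_i >= 0): FAILS
Complementary slackness (lambda_i * g_i(x) = 0 for all i): OK

Verdict: the first failing condition is dual_feasibility -> dual.

dual


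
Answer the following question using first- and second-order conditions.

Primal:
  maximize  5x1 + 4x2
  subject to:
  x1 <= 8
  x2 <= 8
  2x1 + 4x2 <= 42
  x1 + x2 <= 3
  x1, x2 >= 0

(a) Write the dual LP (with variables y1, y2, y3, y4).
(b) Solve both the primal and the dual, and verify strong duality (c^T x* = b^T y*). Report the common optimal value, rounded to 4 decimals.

The standard primal-dual pair for 'max c^T x s.t. A x <= b, x >= 0' is:
  Dual:  min b^T y  s.t.  A^T y >= c,  y >= 0.

So the dual LP is:
  minimize  8y1 + 8y2 + 42y3 + 3y4
  subject to:
    y1 + 2y3 + y4 >= 5
    y2 + 4y3 + y4 >= 4
    y1, y2, y3, y4 >= 0

Solving the primal: x* = (3, 0).
  primal value c^T x* = 15.
Solving the dual: y* = (0, 0, 0, 5).
  dual value b^T y* = 15.
Strong duality: c^T x* = b^T y*. Confirmed.

15


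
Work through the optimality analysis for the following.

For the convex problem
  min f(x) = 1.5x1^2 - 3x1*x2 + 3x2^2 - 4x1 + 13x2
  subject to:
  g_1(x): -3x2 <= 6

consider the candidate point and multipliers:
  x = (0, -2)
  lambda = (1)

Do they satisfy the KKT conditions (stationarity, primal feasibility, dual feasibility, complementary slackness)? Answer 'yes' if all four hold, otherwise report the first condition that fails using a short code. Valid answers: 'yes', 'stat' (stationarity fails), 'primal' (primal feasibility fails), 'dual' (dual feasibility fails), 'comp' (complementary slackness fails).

Gradient of f: grad f(x) = Q x + c = (2, 1)
Constraint values g_i(x) = a_i^T x - b_i:
  g_1((0, -2)) = 0
Stationarity residual: grad f(x) + sum_i lambda_i a_i = (2, -2)
  -> stationarity FAILS
Primal feasibility (all g_i <= 0): OK
Dual feasibility (all lambda_i >= 0): OK
Complementary slackness (lambda_i * g_i(x) = 0 for all i): OK

Verdict: the first failing condition is stationarity -> stat.

stat


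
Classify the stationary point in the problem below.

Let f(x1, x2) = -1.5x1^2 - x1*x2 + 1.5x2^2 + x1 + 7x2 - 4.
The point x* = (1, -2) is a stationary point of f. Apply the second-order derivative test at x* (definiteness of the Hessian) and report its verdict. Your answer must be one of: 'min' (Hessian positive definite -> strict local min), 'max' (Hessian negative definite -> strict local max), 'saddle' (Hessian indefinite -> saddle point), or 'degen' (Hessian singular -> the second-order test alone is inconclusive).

Compute the Hessian H = grad^2 f:
  H = [[-3, -1], [-1, 3]]
Verify stationarity: grad f(x*) = H x* + g = (0, 0).
Eigenvalues of H: -3.1623, 3.1623.
Eigenvalues have mixed signs, so H is indefinite -> x* is a saddle point.

saddle


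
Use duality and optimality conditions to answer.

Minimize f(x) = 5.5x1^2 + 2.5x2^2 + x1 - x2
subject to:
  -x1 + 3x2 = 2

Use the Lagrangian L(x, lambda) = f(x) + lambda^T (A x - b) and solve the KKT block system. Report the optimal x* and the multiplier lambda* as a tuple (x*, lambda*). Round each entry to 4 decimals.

Form the Lagrangian:
  L(x, lambda) = (1/2) x^T Q x + c^T x + lambda^T (A x - b)
Stationarity (grad_x L = 0): Q x + c + A^T lambda = 0.
Primal feasibility: A x = b.

This gives the KKT block system:
  [ Q   A^T ] [ x     ]   [-c ]
  [ A    0  ] [ lambda ] = [ b ]

Solving the linear system:
  x*      = (-0.1538, 0.6154)
  lambda* = (-0.6923)
  f(x*)   = 0.3077

x* = (-0.1538, 0.6154), lambda* = (-0.6923)


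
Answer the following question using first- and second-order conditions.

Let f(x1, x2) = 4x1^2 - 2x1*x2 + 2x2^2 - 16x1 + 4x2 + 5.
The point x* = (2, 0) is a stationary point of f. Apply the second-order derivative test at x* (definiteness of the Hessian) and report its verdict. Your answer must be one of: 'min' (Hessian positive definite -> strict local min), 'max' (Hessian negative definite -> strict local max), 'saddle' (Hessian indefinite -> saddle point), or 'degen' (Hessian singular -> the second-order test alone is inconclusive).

Compute the Hessian H = grad^2 f:
  H = [[8, -2], [-2, 4]]
Verify stationarity: grad f(x*) = H x* + g = (0, 0).
Eigenvalues of H: 3.1716, 8.8284.
Both eigenvalues > 0, so H is positive definite -> x* is a strict local min.

min


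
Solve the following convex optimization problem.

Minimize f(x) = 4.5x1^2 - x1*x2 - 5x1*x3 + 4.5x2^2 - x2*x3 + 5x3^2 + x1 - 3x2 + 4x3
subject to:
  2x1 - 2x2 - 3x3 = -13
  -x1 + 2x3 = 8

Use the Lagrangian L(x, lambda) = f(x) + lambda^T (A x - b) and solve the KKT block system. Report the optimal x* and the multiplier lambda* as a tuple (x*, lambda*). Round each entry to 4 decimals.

Form the Lagrangian:
  L(x, lambda) = (1/2) x^T Q x + c^T x + lambda^T (A x - b)
Stationarity (grad_x L = 0): Q x + c + A^T lambda = 0.
Primal feasibility: A x = b.

This gives the KKT block system:
  [ Q   A^T ] [ x     ]   [-c ]
  [ A    0  ] [ lambda ] = [ b ]

Solving the linear system:
  x*      = (-0.2574, 0.4356, 3.8713)
  lambda* = (-1.3465, -23.802)
  f(x*)   = 93.4158

x* = (-0.2574, 0.4356, 3.8713), lambda* = (-1.3465, -23.802)


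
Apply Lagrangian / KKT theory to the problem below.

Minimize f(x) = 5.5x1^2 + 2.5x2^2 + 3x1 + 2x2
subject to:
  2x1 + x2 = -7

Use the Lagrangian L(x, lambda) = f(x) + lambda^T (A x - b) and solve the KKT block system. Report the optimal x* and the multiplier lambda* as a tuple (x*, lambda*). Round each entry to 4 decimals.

Form the Lagrangian:
  L(x, lambda) = (1/2) x^T Q x + c^T x + lambda^T (A x - b)
Stationarity (grad_x L = 0): Q x + c + A^T lambda = 0.
Primal feasibility: A x = b.

This gives the KKT block system:
  [ Q   A^T ] [ x     ]   [-c ]
  [ A    0  ] [ lambda ] = [ b ]

Solving the linear system:
  x*      = (-2.2258, -2.5484)
  lambda* = (10.7419)
  f(x*)   = 31.7097

x* = (-2.2258, -2.5484), lambda* = (10.7419)


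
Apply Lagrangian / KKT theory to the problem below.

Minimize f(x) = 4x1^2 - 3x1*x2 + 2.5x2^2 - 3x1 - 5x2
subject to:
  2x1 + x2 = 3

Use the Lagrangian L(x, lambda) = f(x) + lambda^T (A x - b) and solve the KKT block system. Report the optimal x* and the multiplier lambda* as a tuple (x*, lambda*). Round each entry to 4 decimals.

Form the Lagrangian:
  L(x, lambda) = (1/2) x^T Q x + c^T x + lambda^T (A x - b)
Stationarity (grad_x L = 0): Q x + c + A^T lambda = 0.
Primal feasibility: A x = b.

This gives the KKT block system:
  [ Q   A^T ] [ x     ]   [-c ]
  [ A    0  ] [ lambda ] = [ b ]

Solving the linear system:
  x*      = (0.8, 1.4)
  lambda* = (0.4)
  f(x*)   = -5.3

x* = (0.8, 1.4), lambda* = (0.4)


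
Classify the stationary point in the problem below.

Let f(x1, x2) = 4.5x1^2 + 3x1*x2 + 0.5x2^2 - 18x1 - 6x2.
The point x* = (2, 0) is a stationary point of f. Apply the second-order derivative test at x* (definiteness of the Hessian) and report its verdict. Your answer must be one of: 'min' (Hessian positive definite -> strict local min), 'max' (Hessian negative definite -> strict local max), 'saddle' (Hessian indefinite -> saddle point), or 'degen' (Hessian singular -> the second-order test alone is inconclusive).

Compute the Hessian H = grad^2 f:
  H = [[9, 3], [3, 1]]
Verify stationarity: grad f(x*) = H x* + g = (0, 0).
Eigenvalues of H: 0, 10.
H has a zero eigenvalue (singular; positive semidefinite but not definite), so H is neither positive definite, negative definite, nor indefinite. The second-order test alone is inconclusive -> degen.
(Indeed, f is constant along the null direction of H through x*, so x* is not a strict local extremum.)

degen


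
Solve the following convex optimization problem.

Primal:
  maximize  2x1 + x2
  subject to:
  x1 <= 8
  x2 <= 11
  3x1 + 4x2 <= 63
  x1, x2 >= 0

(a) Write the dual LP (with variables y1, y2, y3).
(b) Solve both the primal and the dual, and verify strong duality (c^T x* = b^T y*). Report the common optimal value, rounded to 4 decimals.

The standard primal-dual pair for 'max c^T x s.t. A x <= b, x >= 0' is:
  Dual:  min b^T y  s.t.  A^T y >= c,  y >= 0.

So the dual LP is:
  minimize  8y1 + 11y2 + 63y3
  subject to:
    y1 + 3y3 >= 2
    y2 + 4y3 >= 1
    y1, y2, y3 >= 0

Solving the primal: x* = (8, 9.75).
  primal value c^T x* = 25.75.
Solving the dual: y* = (1.25, 0, 0.25).
  dual value b^T y* = 25.75.
Strong duality: c^T x* = b^T y*. Confirmed.

25.75


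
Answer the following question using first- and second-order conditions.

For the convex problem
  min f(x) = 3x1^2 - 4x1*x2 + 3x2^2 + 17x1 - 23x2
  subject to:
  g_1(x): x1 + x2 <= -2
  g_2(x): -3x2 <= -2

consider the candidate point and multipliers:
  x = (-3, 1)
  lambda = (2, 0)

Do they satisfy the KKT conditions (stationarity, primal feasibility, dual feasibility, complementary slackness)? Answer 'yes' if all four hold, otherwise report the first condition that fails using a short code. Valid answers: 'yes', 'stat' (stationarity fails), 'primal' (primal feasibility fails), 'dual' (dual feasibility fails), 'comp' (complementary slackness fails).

Gradient of f: grad f(x) = Q x + c = (-5, -5)
Constraint values g_i(x) = a_i^T x - b_i:
  g_1((-3, 1)) = 0
  g_2((-3, 1)) = -1
Stationarity residual: grad f(x) + sum_i lambda_i a_i = (-3, -3)
  -> stationarity FAILS
Primal feasibility (all g_i <= 0): OK
Dual feasibility (all lambda_i >= 0): OK
Complementary slackness (lambda_i * g_i(x) = 0 for all i): OK

Verdict: the first failing condition is stationarity -> stat.

stat
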